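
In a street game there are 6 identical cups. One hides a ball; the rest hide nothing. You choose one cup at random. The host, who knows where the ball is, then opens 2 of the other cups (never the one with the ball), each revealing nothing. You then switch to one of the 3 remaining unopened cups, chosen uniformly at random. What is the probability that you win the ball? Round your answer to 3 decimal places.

Your original cup holds the ball with probability 1/6, so the other 5 collectively hold it with probability 5/6.
The host can always find 2 empty cups to open, so the reveals don't change that 5/6; it is now spread over the 3 remaining unopened cups.
P(win by switching) = (5/6) · (1/3) = 5/18 ≈ 0.278.

0.278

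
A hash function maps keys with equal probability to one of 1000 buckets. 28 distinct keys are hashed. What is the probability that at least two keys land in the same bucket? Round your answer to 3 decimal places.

It's easier to compute the probability that all 28 are distinct.
P(all distinct) = 1000/1000 · 999/1000 · ··· · 973/1000 ≈ 0.683.
So the probability of at least one match is 1 − 0.683 = 0.317.

0.317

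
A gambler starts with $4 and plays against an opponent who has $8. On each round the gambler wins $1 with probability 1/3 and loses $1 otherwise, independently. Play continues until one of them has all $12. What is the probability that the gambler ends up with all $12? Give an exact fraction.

1/273

Let r = q/p = (2/3)/(1/3) = 2. The recurrence P(i) = p·P(i+1) + q·P(i−1) with P(0)=0, P(12)=1 gives P(i) = (1 − r^i)/(1 − r^12).
P(4) = (1 − (2)^4) / (1 − (2)^12) = 1/273.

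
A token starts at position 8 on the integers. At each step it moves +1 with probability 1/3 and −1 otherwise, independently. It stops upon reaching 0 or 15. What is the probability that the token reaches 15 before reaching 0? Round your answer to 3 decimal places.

Let r = q/p = (2/3)/(1/3) = 2. The recurrence P(i) = p·P(i+1) + q·P(i−1) with P(0)=0, P(15)=1 gives P(i) = (1 − r^i)/(1 − r^15).
P(8) = (1 − (2)^8) / (1 − (2)^15) = 255/32767 ≈ 0.008.

0.008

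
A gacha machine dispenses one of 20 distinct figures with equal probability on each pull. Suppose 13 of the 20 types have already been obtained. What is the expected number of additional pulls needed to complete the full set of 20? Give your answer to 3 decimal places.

51.857

Starting from 13 distinct types, each trial gives a new one with probability (20−i)/20 when i types are held, so the wait for the next new type is 20/(20−i).
E = 20/7 + 20/6 + 20/5 + 20/4 + 20/3 + 20/2 + 20/1 = 363/7 ≈ 51.857.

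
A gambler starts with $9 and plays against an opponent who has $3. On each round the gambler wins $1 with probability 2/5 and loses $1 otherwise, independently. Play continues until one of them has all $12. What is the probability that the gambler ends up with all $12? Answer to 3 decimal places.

Let r = q/p = (3/5)/(2/5) = 3/2. The recurrence P(i) = p·P(i+1) + q·P(i−1) with P(0)=0, P(12)=1 gives P(i) = (1 − r^i)/(1 − r^12).
P(9) = (1 − (3/2)^9) / (1 − (3/2)^12) = 8072/27755 ≈ 0.291.

0.291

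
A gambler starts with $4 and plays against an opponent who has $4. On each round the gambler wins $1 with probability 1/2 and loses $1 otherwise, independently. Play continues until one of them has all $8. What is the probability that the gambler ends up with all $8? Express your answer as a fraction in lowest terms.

With a fair step, P(i) = ½P(i−1) + ½P(i+1) with P(0)=0, P(8)=1 has the linear solution P(i) = i/8.
P(4) = 4/8 = 1/2.

1/2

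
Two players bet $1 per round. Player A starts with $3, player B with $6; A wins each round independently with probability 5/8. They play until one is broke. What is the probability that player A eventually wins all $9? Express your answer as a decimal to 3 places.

Let r = q/p = (3/8)/(5/8) = 3/5. The recurrence P(i) = p·P(i+1) + q·P(i−1) with P(0)=0, P(9)=1 gives P(i) = (1 − r^i)/(1 − r^9).
P(3) = (1 − (3/5)^3) / (1 − (3/5)^9) = 15625/19729 ≈ 0.792.

0.792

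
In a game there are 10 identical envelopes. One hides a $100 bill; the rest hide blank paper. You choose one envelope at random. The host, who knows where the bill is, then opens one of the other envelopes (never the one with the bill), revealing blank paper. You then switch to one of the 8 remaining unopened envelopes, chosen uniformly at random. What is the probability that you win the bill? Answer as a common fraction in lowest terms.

9/80

Your original envelope holds the bill with probability 1/10, so the other 9 collectively hold it with probability 9/10.
The host can always find an empty envelope to open, so this doesn't change that 9/10; it is now spread over the 8 remaining unopened envelopes.
P(win by switching) = (9/10) · (1/8) = 9/80.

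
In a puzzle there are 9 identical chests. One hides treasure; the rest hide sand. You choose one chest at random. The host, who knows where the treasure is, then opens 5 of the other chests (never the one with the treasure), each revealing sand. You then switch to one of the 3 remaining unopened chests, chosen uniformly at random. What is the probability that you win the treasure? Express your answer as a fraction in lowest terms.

Your original chest holds the treasure with probability 1/9, so the other 8 collectively hold it with probability 8/9.
The host can always find 5 empty chests to open, so the reveals don't change that 8/9; it is now spread over the 3 remaining unopened chests.
P(win by switching) = (8/9) · (1/3) = 8/27.

8/27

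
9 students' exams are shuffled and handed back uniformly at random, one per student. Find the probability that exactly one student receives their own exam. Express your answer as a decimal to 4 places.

Choose which one is fixed: C(9,1) = 9 ways.
The remaining 8 must have no fixed point: D(8) = 14833.
P = 9·14833/362880 = 2119/5760 ≈ 0.3679.

0.3679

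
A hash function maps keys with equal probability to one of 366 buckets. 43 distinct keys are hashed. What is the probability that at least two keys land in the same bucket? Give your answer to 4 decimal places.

It's easier to compute the probability that all 43 are distinct.
P(all distinct) = 366/366 · 365/366 · ··· · 324/366 ≈ 0.0766.
So the probability of at least one match is 1 − 0.0766 = 0.9234.

0.9234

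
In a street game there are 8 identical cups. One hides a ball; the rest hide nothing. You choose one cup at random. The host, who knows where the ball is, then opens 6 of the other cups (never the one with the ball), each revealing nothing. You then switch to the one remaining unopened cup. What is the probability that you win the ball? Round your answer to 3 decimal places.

Your original cup holds the ball with probability 1/8, so the other 7 collectively hold it with probability 7/8.
The host can always find 6 empty cups to open, so the reveals don't change that 7/8; it is now spread over the 1 remaining unopened cup.
P(win by switching) = (7/8) · (1/1) = 7/8 ≈ 0.875.

0.875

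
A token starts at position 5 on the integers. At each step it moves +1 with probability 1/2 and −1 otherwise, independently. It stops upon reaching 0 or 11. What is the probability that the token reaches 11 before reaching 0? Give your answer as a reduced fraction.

5/11

With a fair step, P(i) = ½P(i−1) + ½P(i+1) with P(0)=0, P(11)=1 has the linear solution P(i) = i/11.
P(5) = 5/11.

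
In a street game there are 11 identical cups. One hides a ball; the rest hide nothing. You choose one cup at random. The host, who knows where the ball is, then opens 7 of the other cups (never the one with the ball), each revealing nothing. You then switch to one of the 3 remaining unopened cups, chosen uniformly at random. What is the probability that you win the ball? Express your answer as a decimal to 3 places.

Your original cup holds the ball with probability 1/11, so the other 10 collectively hold it with probability 10/11.
The host can always find 7 empty cups to open, so the reveals don't change that 10/11; it is now spread over the 3 remaining unopened cups.
P(win by switching) = (10/11) · (1/3) = 10/33 ≈ 0.303.

0.303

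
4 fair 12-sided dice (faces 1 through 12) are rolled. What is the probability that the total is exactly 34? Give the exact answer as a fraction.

There are 12^4 = 20736 equally likely outcomes.
The number of ordered 4-tuples from {1,…,12} summing to 34 is 640.
P(sum = 34) = 640/20736 = 5/162.

5/162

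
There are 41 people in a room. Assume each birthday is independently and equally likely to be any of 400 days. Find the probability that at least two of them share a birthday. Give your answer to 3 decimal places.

It's easier to compute the probability that all 41 are distinct.
P(all distinct) = 400/400 · 399/400 · ··· · 360/400 ≈ 0.120.
So the probability of at least one match is 1 − 0.120 = 0.880.

0.880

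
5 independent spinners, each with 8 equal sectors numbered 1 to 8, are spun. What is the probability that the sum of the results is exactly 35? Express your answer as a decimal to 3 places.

There are 8^5 = 32768 equally likely outcomes.
The number of ordered 5-tuples from {1,…,8} summing to 35 is 126.
P(sum = 35) = 126/32768 = 63/16384 ≈ 0.004.

0.004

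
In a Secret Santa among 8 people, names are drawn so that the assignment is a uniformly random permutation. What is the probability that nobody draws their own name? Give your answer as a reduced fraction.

This is the derangement probability: permutations of 8 with no fixed point.
D(8) = 8! · (1 − 1/1! + 1/2! − ··· + (−1)^8/8!) = 14833.
P = 14833/40320 = 2119/5760.

2119/5760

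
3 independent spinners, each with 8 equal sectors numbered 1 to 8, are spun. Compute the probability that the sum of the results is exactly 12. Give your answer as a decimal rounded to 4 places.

0.0898

There are 8^3 = 512 equally likely outcomes.
The number of ordered 3-tuples from {1,…,8} summing to 12 is 46.
P(sum = 12) = 46/512 = 23/256 ≈ 0.0898.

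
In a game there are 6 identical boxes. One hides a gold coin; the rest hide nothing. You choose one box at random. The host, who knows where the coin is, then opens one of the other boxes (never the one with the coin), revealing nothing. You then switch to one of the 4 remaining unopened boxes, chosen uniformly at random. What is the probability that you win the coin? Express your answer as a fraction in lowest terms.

5/24

Your original box holds the coin with probability 1/6, so the other 5 collectively hold it with probability 5/6.
The host can always find an empty box to open, so this doesn't change that 5/6; it is now spread over the 4 remaining unopened boxes.
P(win by switching) = (5/6) · (1/4) = 5/24.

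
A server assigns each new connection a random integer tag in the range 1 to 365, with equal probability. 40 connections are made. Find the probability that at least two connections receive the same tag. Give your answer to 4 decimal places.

It's easier to compute the probability that all 40 are distinct.
P(all distinct) = 365/365 · 364/365 · ··· · 326/365 ≈ 0.1088.
So the probability of at least one match is 1 − 0.1088 = 0.8912.

0.8912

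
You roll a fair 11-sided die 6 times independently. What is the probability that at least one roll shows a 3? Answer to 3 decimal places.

0.436

P(no roll shows a 3) = (10/11)^6 ≈ 0.564.
P(at least one) = 1 − 0.564 = 0.436.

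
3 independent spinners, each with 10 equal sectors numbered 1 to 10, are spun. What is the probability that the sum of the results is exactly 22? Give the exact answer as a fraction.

9/200

There are 10^3 = 1000 equally likely outcomes.
The number of ordered 3-tuples from {1,…,10} summing to 22 is 45.
P(sum = 22) = 45/1000 = 9/200.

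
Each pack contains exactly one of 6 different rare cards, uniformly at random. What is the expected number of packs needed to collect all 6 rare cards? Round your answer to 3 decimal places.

After i distinct types are collected, each trial gives a new one with probability (6−i)/6, so the expected wait for the next new type is 6/(6−i).
E = 6/6 + 6/5 + 6/4 + 6/3 + 6/2 + 6/1 = 147/10 ≈ 14.700.

14.700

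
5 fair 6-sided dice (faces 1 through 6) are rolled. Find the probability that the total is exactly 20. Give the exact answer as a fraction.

There are 6^5 = 7776 equally likely outcomes.
The number of ordered 5-tuples from {1,…,6} summing to 20 is 651.
P(sum = 20) = 651/7776 = 217/2592.

217/2592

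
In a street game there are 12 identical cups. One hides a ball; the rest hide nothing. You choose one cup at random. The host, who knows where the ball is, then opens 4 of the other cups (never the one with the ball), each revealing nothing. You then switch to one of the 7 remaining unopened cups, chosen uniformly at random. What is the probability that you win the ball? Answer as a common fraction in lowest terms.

Your original cup holds the ball with probability 1/12, so the other 11 collectively hold it with probability 11/12.
The host can always find 4 empty cups to open, so the reveals don't change that 11/12; it is now spread over the 7 remaining unopened cups.
P(win by switching) = (11/12) · (1/7) = 11/84.

11/84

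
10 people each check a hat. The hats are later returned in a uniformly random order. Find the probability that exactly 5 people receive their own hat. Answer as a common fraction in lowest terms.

11/3600

Choose which 5 of the 10 are fixed: C(10,5) = 252 ways.
The remaining 5 must have no fixed point: D(5) = 44.
P = 252·44/3628800 = 11/3600.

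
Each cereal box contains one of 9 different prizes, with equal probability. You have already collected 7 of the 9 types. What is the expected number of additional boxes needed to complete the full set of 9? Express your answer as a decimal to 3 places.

13.500

Starting from 7 distinct types, each trial gives a new one with probability (9−i)/9 when i types are held, so the wait for the next new type is 9/(9−i).
E = 9/2 + 9/1 = 27/2 ≈ 13.500.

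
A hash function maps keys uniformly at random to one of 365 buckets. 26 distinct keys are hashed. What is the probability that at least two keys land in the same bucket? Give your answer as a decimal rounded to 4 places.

It's easier to compute the probability that all 26 are distinct.
P(all distinct) = 365/365 · 364/365 · ··· · 340/365 ≈ 0.4018.
So the probability of at least one match is 1 − 0.4018 = 0.5982.

0.5982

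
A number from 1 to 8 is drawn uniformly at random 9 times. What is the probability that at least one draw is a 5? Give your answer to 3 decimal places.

P(no draw is a 5) = (7/8)^9 ≈ 0.301.
P(at least one) = 1 − 0.301 = 0.699.

0.699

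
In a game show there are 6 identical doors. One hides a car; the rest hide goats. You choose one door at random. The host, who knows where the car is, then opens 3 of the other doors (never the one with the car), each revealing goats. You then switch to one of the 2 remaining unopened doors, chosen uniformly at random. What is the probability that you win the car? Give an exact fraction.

5/12

Your original door holds the car with probability 1/6, so the other 5 collectively hold it with probability 5/6.
The host can always find 3 empty doors to open, so the reveals don't change that 5/6; it is now spread over the 2 remaining unopened doors.
P(win by switching) = (5/6) · (1/2) = 5/12.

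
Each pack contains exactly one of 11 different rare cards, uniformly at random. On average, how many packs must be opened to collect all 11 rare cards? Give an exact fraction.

After i distinct types are collected, each trial gives a new one with probability (11−i)/11, so the expected wait for the next new type is 11/(11−i).
E = 11/11 + 11/10 + 11/9 + 11/8 + 11/7 + 11/6 + 11/5 + 11/4 + 11/3 + 11/2 + 11/1 = 83711/2520.

83711/2520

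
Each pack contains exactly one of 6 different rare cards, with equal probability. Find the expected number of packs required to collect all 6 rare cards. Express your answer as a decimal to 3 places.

After i distinct types are collected, each trial gives a new one with probability (6−i)/6, so the expected wait for the next new type is 6/(6−i).
E = 6/6 + 6/5 + 6/4 + 6/3 + 6/2 + 6/1 = 147/10 ≈ 14.700.

14.700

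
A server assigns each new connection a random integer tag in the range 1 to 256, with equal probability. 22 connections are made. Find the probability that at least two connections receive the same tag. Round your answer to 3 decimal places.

It's easier to compute the probability that all 22 are distinct.
P(all distinct) = 256/256 · 255/256 · ··· · 235/256 ≈ 0.395.
So the probability of at least one match is 1 − 0.395 = 0.605.

0.605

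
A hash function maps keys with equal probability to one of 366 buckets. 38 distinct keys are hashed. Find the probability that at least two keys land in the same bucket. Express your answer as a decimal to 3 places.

It's easier to compute the probability that all 38 are distinct.
P(all distinct) = 366/366 · 365/366 · ··· · 329/366 ≈ 0.137.
So the probability of at least one match is 1 − 0.137 = 0.863.

0.863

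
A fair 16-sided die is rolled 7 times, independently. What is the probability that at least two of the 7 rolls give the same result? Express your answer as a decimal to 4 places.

0.7852

P(all 7 different) = 16/16 · 15/16 · ··· · 10/16 ≈ 0.2148.
P(at least two equal) = 1 − 0.2148 = 0.7852.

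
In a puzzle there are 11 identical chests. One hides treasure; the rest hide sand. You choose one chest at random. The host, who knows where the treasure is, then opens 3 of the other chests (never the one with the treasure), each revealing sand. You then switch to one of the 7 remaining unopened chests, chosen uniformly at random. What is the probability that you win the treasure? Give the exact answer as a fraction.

10/77

Your original chest holds the treasure with probability 1/11, so the other 10 collectively hold it with probability 10/11.
The host can always find 3 empty chests to open, so the reveals don't change that 10/11; it is now spread over the 7 remaining unopened chests.
P(win by switching) = (10/11) · (1/7) = 10/77.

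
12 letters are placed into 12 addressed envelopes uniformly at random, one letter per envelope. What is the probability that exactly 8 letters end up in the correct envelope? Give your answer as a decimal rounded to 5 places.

0.00001

Choose which 8 of the 12 are fixed: C(12,8) = 495 ways.
The remaining 4 must have no fixed point: D(4) = 9.
P = 495·9/479001600 = 1/107520 ≈ 0.00001.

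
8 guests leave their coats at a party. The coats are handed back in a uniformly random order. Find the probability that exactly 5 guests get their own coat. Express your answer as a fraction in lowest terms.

Choose which 5 of the 8 are fixed: C(8,5) = 56 ways.
The remaining 3 must have no fixed point: D(3) = 2.
P = 56·2/40320 = 1/360.

1/360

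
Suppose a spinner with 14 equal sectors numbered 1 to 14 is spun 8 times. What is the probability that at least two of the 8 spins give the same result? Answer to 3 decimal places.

0.918

P(all 8 different) = 14/14 · 13/14 · ··· · 7/14 ≈ 0.082.
P(at least two equal) = 1 − 0.082 = 0.918.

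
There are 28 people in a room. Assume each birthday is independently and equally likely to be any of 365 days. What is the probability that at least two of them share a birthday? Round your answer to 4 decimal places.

0.6545

It's easier to compute the probability that all 28 are distinct.
P(all distinct) = 365/365 · 364/365 · ··· · 338/365 ≈ 0.3455.
So the probability of at least one match is 1 − 0.3455 = 0.6545.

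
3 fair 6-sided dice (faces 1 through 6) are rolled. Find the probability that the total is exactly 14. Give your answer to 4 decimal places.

0.0694

There are 6^3 = 216 equally likely outcomes.
The number of ordered 3-tuples from {1,…,6} summing to 14 is 15.
P(sum = 14) = 15/216 = 5/72 ≈ 0.0694.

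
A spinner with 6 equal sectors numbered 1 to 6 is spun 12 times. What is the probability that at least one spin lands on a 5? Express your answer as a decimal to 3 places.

P(no spin lands on a 5) = (5/6)^12 ≈ 0.112.
P(at least one) = 1 − 0.112 = 0.888.

0.888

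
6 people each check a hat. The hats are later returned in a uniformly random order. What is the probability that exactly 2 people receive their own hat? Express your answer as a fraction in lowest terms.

3/16

Choose which 2 of the 6 are fixed: C(6,2) = 15 ways.
The remaining 4 must have no fixed point: D(4) = 9.
P = 15·9/720 = 3/16.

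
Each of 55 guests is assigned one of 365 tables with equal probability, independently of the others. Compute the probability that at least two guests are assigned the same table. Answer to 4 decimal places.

It's easier to compute the probability that all 55 are distinct.
P(all distinct) = 365/365 · 364/365 · ··· · 311/365 ≈ 0.0137.
So the probability of at least one match is 1 − 0.0137 = 0.9863.

0.9863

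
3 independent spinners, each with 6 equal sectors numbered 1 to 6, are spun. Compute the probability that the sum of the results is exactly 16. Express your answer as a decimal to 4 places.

0.0278

There are 6^3 = 216 equally likely outcomes.
The number of ordered 3-tuples from {1,…,6} summing to 16 is 6.
P(sum = 16) = 6/216 = 1/36 ≈ 0.0278.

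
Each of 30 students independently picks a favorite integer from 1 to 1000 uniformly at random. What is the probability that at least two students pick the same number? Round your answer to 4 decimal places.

0.3555

It's easier to compute the probability that all 30 are distinct.
P(all distinct) = 1000/1000 · 999/1000 · ··· · 971/1000 ≈ 0.6445.
So the probability of at least one match is 1 − 0.6445 = 0.3555.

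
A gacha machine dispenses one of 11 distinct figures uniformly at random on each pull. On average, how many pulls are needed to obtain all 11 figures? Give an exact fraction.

After i distinct types are collected, each trial gives a new one with probability (11−i)/11, so the expected wait for the next new type is 11/(11−i).
E = 11/11 + 11/10 + 11/9 + 11/8 + 11/7 + 11/6 + 11/5 + 11/4 + 11/3 + 11/2 + 11/1 = 83711/2520.

83711/2520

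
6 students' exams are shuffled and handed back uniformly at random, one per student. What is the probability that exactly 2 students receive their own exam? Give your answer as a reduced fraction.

3/16

Choose which 2 of the 6 are fixed: C(6,2) = 15 ways.
The remaining 4 must have no fixed point: D(4) = 9.
P = 15·9/720 = 3/16.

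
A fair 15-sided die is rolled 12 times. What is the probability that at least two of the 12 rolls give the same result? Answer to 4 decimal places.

P(all 12 different) = 15/15 · 14/15 · ··· · 4/15 ≈ 0.0017.
P(at least two equal) = 1 − 0.0017 = 0.9983.

0.9983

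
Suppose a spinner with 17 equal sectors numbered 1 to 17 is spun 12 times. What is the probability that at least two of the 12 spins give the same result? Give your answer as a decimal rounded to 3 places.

P(all 12 different) = 17/17 · 16/17 · ··· · 6/17 ≈ 0.005.
P(at least two equal) = 1 − 0.005 = 0.995.

0.995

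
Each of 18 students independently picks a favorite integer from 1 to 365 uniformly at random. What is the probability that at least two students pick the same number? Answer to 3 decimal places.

0.347

It's easier to compute the probability that all 18 are distinct.
P(all distinct) = 365/365 · 364/365 · ··· · 348/365 ≈ 0.653.
So the probability of at least one match is 1 − 0.653 = 0.347.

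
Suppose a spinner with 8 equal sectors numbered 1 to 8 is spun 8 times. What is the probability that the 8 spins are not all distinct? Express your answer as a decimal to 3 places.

P(all 8 different) = 8/8 · 7/8 · ··· · 1/8 ≈ 0.002.
P(at least two equal) = 1 − 0.002 = 0.998.

0.998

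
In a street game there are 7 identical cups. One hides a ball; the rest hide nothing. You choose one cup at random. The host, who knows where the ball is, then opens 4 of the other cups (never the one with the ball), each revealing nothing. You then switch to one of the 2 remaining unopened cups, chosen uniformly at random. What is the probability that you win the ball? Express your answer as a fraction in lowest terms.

Your original cup holds the ball with probability 1/7, so the other 6 collectively hold it with probability 6/7.
The host can always find 4 empty cups to open, so the reveals don't change that 6/7; it is now spread over the 2 remaining unopened cups.
P(win by switching) = (6/7) · (1/2) = 3/7.

3/7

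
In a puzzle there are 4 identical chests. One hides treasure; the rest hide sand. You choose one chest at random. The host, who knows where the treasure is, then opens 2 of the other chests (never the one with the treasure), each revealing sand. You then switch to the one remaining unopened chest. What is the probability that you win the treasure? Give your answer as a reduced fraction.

Your original chest holds the treasure with probability 1/4, so the other 3 collectively hold it with probability 3/4.
The host can always find 2 empty chests to open, so the reveals don't change that 3/4; it is now spread over the 1 remaining unopened chest.
P(win by switching) = (3/4) · (1/1) = 3/4.

3/4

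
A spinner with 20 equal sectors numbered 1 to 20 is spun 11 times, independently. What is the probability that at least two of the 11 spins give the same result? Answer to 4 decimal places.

0.9673

P(all 11 different) = 20/20 · 19/20 · ··· · 10/20 ≈ 0.0327.
P(at least two equal) = 1 − 0.0327 = 0.9673.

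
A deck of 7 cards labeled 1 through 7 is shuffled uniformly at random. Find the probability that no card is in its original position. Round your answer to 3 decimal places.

0.368

This is the derangement probability: permutations of 7 with no fixed point.
D(7) = 7! · (1 − 1/1! + 1/2! − ··· + (−1)^7/7!) = 1854.
P = 1854/5040 = 103/280 ≈ 0.368.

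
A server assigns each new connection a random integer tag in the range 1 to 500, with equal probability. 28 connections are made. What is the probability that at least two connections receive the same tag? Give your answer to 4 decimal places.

It's easier to compute the probability that all 28 are distinct.
P(all distinct) = 500/500 · 499/500 · ··· · 473/500 ≈ 0.4629.
So the probability of at least one match is 1 − 0.4629 = 0.5371.

0.5371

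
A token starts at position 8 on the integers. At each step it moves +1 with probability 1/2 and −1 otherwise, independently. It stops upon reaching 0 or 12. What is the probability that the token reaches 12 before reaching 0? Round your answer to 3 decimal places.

With a fair step, P(i) = ½P(i−1) + ½P(i+1) with P(0)=0, P(12)=1 has the linear solution P(i) = i/12.
P(8) = 8/12 = 2/3 ≈ 0.667.

0.667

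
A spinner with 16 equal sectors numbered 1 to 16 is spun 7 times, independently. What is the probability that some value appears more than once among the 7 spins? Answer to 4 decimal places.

P(all 7 different) = 16/16 · 15/16 · ··· · 10/16 ≈ 0.2148.
P(at least two equal) = 1 − 0.2148 = 0.7852.

0.7852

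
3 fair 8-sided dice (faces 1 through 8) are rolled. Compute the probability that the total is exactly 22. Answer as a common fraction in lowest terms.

3/256

There are 8^3 = 512 equally likely outcomes.
The number of ordered 3-tuples from {1,…,8} summing to 22 is 6.
P(sum = 22) = 6/512 = 3/256.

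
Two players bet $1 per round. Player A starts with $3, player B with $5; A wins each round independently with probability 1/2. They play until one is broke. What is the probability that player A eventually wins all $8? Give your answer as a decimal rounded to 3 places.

0.375

With a fair step, P(i) = ½P(i−1) + ½P(i+1) with P(0)=0, P(8)=1 has the linear solution P(i) = i/8.
P(3) = 3/8 ≈ 0.375.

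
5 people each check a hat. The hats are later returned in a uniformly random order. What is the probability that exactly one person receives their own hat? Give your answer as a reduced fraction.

Choose which one is fixed: C(5,1) = 5 ways.
The remaining 4 must have no fixed point: D(4) = 9.
P = 5·9/120 = 3/8.

3/8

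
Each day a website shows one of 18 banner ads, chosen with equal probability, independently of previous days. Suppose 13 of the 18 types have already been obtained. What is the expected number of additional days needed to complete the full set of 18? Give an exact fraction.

411/10

Starting from 13 distinct types, each trial gives a new one with probability (18−i)/18 when i types are held, so the wait for the next new type is 18/(18−i).
E = 18/5 + 18/4 + 18/3 + 18/2 + 18/1 = 411/10.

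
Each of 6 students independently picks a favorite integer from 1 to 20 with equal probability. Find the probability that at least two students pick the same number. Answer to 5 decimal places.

It's easier to compute the probability that all 6 are distinct.
P(all distinct) = 20/20 · 19/20 · ··· · 15/20 ≈ 0.43605.
So the probability of at least one match is 1 − 0.43605 = 0.56395.

0.56395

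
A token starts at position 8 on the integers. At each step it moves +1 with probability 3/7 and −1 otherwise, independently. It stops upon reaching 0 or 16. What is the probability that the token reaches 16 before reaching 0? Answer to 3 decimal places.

0.091

Let r = q/p = (4/7)/(3/7) = 4/3. The recurrence P(i) = p·P(i+1) + q·P(i−1) with P(0)=0, P(16)=1 gives P(i) = (1 − r^i)/(1 − r^16).
P(8) = (1 − (4/3)^8) / (1 − (4/3)^16) = 6561/72097 ≈ 0.091.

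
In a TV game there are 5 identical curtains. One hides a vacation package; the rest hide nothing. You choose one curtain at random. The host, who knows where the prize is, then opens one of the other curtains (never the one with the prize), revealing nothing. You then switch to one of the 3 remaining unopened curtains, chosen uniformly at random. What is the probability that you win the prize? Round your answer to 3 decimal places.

Your original curtain holds the prize with probability 1/5, so the other 4 collectively hold it with probability 4/5.
The host can always find an empty curtain to open, so this doesn't change that 4/5; it is now spread over the 3 remaining unopened curtains.
P(win by switching) = (4/5) · (1/3) = 4/15 ≈ 0.267.

0.267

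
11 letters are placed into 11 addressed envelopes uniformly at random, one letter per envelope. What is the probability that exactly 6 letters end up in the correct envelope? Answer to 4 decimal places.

0.0005

Choose which 6 of the 11 are fixed: C(11,6) = 462 ways.
The remaining 5 must have no fixed point: D(5) = 44.
P = 462·44/39916800 = 11/21600 ≈ 0.0005.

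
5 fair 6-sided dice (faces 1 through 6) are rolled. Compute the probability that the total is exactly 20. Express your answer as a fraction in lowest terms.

There are 6^5 = 7776 equally likely outcomes.
The number of ordered 5-tuples from {1,…,6} summing to 20 is 651.
P(sum = 20) = 651/7776 = 217/2592.

217/2592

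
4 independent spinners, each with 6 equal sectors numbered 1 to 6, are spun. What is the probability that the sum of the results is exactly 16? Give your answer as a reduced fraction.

125/1296

There are 6^4 = 1296 equally likely outcomes.
The number of ordered 4-tuples from {1,…,6} summing to 16 is 125.
P(sum = 16) = 125/1296.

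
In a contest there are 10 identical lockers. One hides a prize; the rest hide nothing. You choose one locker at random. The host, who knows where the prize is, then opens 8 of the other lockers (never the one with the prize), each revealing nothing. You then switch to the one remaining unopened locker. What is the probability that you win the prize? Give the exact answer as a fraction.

Your original locker holds the prize with probability 1/10, so the other 9 collectively hold it with probability 9/10.
The host can always find 8 empty lockers to open, so the reveals don't change that 9/10; it is now spread over the 1 remaining unopened locker.
P(win by switching) = (9/10) · (1/1) = 9/10.

9/10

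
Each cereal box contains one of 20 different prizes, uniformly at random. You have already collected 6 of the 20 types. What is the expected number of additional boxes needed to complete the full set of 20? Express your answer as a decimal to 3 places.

65.031

Starting from 6 distinct types, each trial gives a new one with probability (20−i)/20 when i types are held, so the wait for the next new type is 20/(20−i).
E = 20/14 + 20/13 + 20/12 + 20/11 + 20/10 + 20/9 + 20/8 + 20/7 + 20/6 + 20/5 + 20/4 + 20/3 + 20/2 + 20/1 = 1171733/18018 ≈ 65.031.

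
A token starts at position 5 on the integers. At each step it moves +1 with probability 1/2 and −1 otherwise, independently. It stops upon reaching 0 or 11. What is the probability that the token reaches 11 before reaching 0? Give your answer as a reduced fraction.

With a fair step, P(i) = ½P(i−1) + ½P(i+1) with P(0)=0, P(11)=1 has the linear solution P(i) = i/11.
P(5) = 5/11.

5/11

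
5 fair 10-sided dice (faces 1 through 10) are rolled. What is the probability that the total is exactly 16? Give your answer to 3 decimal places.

There are 10^5 = 100000 equally likely outcomes.
The number of ordered 5-tuples from {1,…,10} summing to 16 is 1340.
P(sum = 16) = 1340/100000 = 67/5000 ≈ 0.013.

0.013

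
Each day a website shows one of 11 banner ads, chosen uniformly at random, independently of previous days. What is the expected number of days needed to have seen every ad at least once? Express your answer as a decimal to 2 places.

33.22

After i distinct types are collected, each trial gives a new one with probability (11−i)/11, so the expected wait for the next new type is 11/(11−i).
E = 11/11 + 11/10 + 11/9 + 11/8 + 11/7 + 11/6 + 11/5 + 11/4 + 11/3 + 11/2 + 11/1 = 83711/2520 ≈ 33.22.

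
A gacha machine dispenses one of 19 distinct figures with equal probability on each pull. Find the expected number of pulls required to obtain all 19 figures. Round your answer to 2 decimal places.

After i distinct types are collected, each trial gives a new one with probability (19−i)/19, so the expected wait for the next new type is 19/(19−i).
E = 19/19 + 19/18 + 19/17 + 19/16 + 19/15 + 19/14 + 19/13 + 19/12 + 19/11 + 19/10 + 19/9 + 19/8 + 19/7 + 19/6 + 19/5 + 19/4 + 19/3 + 19/2 + 19/1 = 275295799/4084080 ≈ 67.41.

67.41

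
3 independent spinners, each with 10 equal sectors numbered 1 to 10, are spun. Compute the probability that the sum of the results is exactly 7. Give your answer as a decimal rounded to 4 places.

0.0150

There are 10^3 = 1000 equally likely outcomes.
The number of ordered 3-tuples from {1,…,10} summing to 7 is 15.
P(sum = 7) = 15/1000 = 3/200 ≈ 0.0150.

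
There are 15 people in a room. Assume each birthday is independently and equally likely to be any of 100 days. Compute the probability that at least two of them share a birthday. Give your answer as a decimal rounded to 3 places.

0.669

It's easier to compute the probability that all 15 are distinct.
P(all distinct) = 100/100 · 99/100 · ··· · 86/100 ≈ 0.331.
So the probability of at least one match is 1 − 0.331 = 0.669.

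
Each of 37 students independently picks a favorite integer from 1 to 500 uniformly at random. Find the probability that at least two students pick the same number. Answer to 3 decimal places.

It's easier to compute the probability that all 37 are distinct.
P(all distinct) = 500/500 · 499/500 · ··· · 464/500 ≈ 0.255.
So the probability of at least one match is 1 − 0.255 = 0.745.

0.745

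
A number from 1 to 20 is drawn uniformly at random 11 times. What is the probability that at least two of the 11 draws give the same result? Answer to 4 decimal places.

0.9673

P(all 11 different) = 20/20 · 19/20 · ··· · 10/20 ≈ 0.0327.
P(at least two equal) = 1 − 0.0327 = 0.9673.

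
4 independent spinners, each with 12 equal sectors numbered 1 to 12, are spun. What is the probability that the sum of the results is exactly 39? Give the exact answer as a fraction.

There are 12^4 = 20736 equally likely outcomes.
The number of ordered 4-tuples from {1,…,12} summing to 39 is 220.
P(sum = 39) = 220/20736 = 55/5184.

55/5184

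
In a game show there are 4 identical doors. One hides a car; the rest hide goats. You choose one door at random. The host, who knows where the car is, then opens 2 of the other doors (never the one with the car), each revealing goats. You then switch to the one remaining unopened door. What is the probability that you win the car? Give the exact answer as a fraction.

3/4

Your original door holds the car with probability 1/4, so the other 3 collectively hold it with probability 3/4.
The host can always find 2 empty doors to open, so the reveals don't change that 3/4; it is now spread over the 1 remaining unopened door.
P(win by switching) = (3/4) · (1/1) = 3/4.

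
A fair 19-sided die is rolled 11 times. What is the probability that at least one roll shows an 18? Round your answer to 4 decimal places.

P(no roll shows an 18) = (18/19)^11 ≈ 0.5517.
P(at least one) = 1 − 0.5517 = 0.4483.

0.4483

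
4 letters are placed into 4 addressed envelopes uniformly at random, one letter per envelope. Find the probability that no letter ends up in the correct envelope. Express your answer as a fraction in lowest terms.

3/8

This is the derangement probability: permutations of 4 with no fixed point.
D(4) = 4! · (1 − 1/1! + 1/2! − ··· + (−1)^4/4!) = 9.
P = 9/24 = 3/8.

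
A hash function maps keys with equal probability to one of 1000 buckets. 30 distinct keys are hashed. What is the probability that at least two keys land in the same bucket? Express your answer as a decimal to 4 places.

It's easier to compute the probability that all 30 are distinct.
P(all distinct) = 1000/1000 · 999/1000 · ··· · 971/1000 ≈ 0.6445.
So the probability of at least one match is 1 − 0.6445 = 0.3555.

0.3555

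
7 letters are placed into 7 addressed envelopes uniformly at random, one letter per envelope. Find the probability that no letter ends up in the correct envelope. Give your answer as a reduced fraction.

103/280

This is the derangement probability: permutations of 7 with no fixed point.
D(7) = 7! · (1 − 1/1! + 1/2! − ··· + (−1)^7/7!) = 1854.
P = 1854/5040 = 103/280.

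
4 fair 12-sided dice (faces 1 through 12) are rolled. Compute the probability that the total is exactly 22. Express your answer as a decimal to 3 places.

0.048

There are 12^4 = 20736 equally likely outcomes.
The number of ordered 4-tuples from {1,…,12} summing to 22 is 994.
P(sum = 22) = 994/20736 = 497/10368 ≈ 0.048.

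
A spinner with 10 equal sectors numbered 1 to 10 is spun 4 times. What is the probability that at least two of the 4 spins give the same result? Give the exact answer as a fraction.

P(all 4 different) = 10/10 · 9/10 · ··· · 7/10 = 63/125.
P(at least two equal) = 1 − 63/125 = 62/125.

62/125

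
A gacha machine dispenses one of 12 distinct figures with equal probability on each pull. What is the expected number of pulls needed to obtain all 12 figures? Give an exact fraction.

86021/2310

After i distinct types are collected, each trial gives a new one with probability (12−i)/12, so the expected wait for the next new type is 12/(12−i).
E = 12/12 + 12/11 + 12/10 + 12/9 + 12/8 + 12/7 + 12/6 + 12/5 + 12/4 + 12/3 + 12/2 + 12/1 = 86021/2310.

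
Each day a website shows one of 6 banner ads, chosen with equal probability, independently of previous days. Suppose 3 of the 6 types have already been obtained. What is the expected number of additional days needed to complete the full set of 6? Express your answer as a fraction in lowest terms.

11

Starting from 3 distinct types, each trial gives a new one with probability (6−i)/6 when i types are held, so the wait for the next new type is 6/(6−i).
E = 6/3 + 6/2 + 6/1 = 11.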